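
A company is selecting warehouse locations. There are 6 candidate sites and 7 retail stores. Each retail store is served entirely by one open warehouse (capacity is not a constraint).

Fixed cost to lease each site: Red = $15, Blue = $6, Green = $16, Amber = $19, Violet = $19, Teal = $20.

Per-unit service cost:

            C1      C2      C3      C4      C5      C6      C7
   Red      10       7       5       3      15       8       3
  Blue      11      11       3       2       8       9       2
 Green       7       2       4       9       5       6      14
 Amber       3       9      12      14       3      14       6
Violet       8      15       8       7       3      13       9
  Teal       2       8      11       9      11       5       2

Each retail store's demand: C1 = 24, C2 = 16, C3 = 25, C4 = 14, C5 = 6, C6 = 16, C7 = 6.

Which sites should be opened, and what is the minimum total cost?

Open Blue, Green and Teal; minimum total cost 347.

For any fixed open set, each retail store goes to its cheapest open site; total = fixed + service.
{Blue, Green, Teal}: C1→Teal 2·24=48, C2→Green 2·16=32, C3→Blue 3·25=75, C4→Blue 2·14=28, C5→Green 5·6=30, C6→Teal 5·16=80, C7→Blue 2·6=12. Service 305; fixed 42; total 347.
{Blue, Green, Amber, Teal}: service 293 + fixed 61 = 354
{Blue, Green, Violet, Teal}: service 293 + fixed 61 = 354
{Red, Blue, Green, Amber, Violet, Teal}: C1→Teal 2·24=48, C2→Green 2·16=32, C3→Blue 3·25=75, C4→Blue 2·14=28, C5→Amber 3·6=18, C6→Teal 5·16=80, C7→Blue 2·6=12. Service 293; fixed 95; total 388.
No other subset beats 347.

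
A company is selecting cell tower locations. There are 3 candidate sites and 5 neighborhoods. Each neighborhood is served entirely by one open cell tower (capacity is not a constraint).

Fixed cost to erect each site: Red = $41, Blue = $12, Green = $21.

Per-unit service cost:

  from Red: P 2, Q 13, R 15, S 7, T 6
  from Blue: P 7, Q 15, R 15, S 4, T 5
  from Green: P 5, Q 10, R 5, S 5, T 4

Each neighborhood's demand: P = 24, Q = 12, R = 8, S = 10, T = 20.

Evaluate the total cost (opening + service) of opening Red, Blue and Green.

Total cost: 402

Each neighborhood is assigned to its cheapest site among the open ones.
{Red, Blue, Green}: P→Red 2·24=48, Q→Green 10·12=120, R→Green 5·8=40, S→Blue 4·10=40, T→Green 4·20=80. Service 328; fixed 74; total 402.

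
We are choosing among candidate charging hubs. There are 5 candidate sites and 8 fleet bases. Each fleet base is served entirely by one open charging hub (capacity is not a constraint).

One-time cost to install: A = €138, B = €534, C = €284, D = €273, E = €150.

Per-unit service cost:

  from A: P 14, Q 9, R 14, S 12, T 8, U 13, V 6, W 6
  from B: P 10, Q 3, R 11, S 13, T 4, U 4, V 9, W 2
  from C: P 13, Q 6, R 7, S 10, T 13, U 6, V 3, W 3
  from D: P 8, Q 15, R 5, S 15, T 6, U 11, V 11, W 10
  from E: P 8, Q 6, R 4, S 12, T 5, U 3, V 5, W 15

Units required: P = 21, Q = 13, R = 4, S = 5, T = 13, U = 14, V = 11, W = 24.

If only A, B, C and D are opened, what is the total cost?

Each fleet base is assigned to its cheapest site among the open ones.
{A, B, C, D}: P→D 8·21=168, Q→B 3·13=39, R→D 5·4=20, S→C 10·5=50, T→B 4·13=52, U→B 4·14=56, V→C 3·11=33, W→B 2·24=48. Service 466; fixed 1229; total 1695.

Total cost: 1695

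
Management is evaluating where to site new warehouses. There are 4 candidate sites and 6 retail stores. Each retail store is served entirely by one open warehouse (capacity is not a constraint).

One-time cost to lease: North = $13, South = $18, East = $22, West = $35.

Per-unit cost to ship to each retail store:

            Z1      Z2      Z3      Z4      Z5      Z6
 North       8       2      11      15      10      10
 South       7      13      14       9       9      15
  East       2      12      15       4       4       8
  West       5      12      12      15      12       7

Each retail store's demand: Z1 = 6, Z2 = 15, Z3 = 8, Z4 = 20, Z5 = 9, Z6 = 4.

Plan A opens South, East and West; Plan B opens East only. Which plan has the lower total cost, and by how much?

Plan A: {South, East, West}: Z1→East 2·6=12, Z2→East 12·15=180, Z3→West 12·8=96, Z4→East 4·20=80, Z5→East 4·9=36, Z6→West 7·4=28. Service 432; fixed 75; total 507.
Plan B: {East}: Z1→East 2·6=12, Z2→East 12·15=180, Z3→East 15·8=120, Z4→East 4·20=80, Z5→East 4·9=36, Z6→East 8·4=32. Service 460; fixed 22; total 482.
Difference: |507 − 482| = 25.

Plan B is cheaper by 25.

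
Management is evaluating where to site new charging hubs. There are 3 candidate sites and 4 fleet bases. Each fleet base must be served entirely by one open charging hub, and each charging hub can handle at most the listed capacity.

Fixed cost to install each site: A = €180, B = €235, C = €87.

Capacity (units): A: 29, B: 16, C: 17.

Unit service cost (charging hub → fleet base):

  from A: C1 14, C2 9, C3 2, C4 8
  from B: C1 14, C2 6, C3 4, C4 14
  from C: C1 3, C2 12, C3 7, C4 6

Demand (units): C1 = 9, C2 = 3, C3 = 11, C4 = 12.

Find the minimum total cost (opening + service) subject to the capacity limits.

Minimum total cost: 439

Open {A, C}: C1→C 3·9=27, C2→A 9·3=27, C3→A 2·11=22, C4→A 8·12=96.
Loads: A carries 26/29, C carries 9/17. Service 172; fixed 267; total 439.
Next best feasible plan costs 448.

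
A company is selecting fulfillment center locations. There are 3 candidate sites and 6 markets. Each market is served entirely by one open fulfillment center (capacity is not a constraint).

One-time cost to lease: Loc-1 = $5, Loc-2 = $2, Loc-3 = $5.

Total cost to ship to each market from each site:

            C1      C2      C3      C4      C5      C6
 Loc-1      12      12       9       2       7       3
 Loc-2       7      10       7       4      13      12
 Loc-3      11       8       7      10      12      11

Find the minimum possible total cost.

For any fixed open set, each market goes to its cheapest open site; total = fixed + service.
{Loc-1, Loc-2}: C1→Loc-2 7, C2→Loc-2 10, C3→Loc-2 7, C4→Loc-1 2, C5→Loc-1 7, C6→Loc-1 3. Service 36; fixed 7; total 43.
{Loc-1, Loc-2, Loc-3}: service 34 + fixed 12 = 46
{Loc-1, Loc-3}: C1→Loc-3 11, C2→Loc-3 8, C3→Loc-3 7, C4→Loc-1 2, C5→Loc-1 7, C6→Loc-1 3. Service 38; fixed 10; total 48.
{Loc-2}: C1→Loc-2 7, C2→Loc-2 10, C3→Loc-2 7, C4→Loc-2 4, C5→Loc-2 13, C6→Loc-2 12. Service 53; fixed 2; total 55.
(All 7 nonempty subsets were checked; Loc-1 and Loc-2 is lowest.)

Minimum total cost: 43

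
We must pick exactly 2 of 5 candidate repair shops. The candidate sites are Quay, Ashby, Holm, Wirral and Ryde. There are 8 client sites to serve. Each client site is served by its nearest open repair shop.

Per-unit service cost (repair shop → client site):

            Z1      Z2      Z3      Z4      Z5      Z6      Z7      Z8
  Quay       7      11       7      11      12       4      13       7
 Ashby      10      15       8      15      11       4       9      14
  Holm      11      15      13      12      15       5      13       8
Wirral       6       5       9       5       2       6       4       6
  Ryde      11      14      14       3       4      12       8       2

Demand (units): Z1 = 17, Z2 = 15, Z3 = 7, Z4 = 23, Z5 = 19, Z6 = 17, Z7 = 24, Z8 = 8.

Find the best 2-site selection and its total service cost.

With exactly 2 open, each client site uses its cheapest among the chosen.
{Wirral, Ryde}: Z1→Wirral 6·17=102, Z2→Wirral 5·15=75, Z3→Wirral 9·7=63, Z4→Ryde 3·23=69, Z5→Wirral 2·19=38, Z6→Wirral 6·17=102, Z7→Wirral 4·24=96, Z8→Ryde 2·8=16. Service cost 561.
{Quay, Wirral}: service cost 591
{Ashby, Wirral}: service cost 598
Among all 10 size-2 choices, {Wirral, Ryde} is lowest.

Choose Wirral and Ryde; total service cost 561.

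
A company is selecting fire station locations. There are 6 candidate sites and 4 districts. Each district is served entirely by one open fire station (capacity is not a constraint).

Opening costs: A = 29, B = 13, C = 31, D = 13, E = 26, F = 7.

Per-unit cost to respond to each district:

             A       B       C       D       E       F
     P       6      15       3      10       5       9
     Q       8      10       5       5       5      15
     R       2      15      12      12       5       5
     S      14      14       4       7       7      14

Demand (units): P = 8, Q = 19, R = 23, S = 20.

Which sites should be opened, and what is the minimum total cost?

For any fixed open set, each district goes to its cheapest open site; total = fixed + service.
{A, C}: P→C 3·8=24, Q→C 5·19=95, R→A 2·23=46, S→C 4·20=80. Service 245; fixed 60; total 305.
{A, C, F}: P→C 3·8=24, Q→C 5·19=95, R→A 2·23=46, S→C 4·20=80. Service 245; fixed 67; total 312.
{A, B, C}: service 245 + fixed 73 = 318
{A, B, C, D, E, F}: P→C 3·8=24, Q→C 5·19=95, R→A 2·23=46, S→C 4·20=80. Service 245; fixed 119; total 364.
No other subset beats 305.

Open A and C; minimum total cost 305.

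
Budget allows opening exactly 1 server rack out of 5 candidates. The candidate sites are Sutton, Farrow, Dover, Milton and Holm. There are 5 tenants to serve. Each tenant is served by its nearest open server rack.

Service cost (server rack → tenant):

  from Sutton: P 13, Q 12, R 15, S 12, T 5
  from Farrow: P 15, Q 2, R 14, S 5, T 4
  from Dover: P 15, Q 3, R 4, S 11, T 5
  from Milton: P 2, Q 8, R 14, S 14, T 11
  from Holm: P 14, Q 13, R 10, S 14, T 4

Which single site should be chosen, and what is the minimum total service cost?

Choose Dover only; total service cost 38.

With exactly 1 open, each tenant uses its cheapest among the chosen.
{Dover}: P→Dover 15, Q→Dover 3, R→Dover 4, S→Dover 11, T→Dover 5. Service cost 38.
{Farrow}: service cost 40
{Milton}: service cost 49
Among all 5 size-1 choices, {Dover} is lowest.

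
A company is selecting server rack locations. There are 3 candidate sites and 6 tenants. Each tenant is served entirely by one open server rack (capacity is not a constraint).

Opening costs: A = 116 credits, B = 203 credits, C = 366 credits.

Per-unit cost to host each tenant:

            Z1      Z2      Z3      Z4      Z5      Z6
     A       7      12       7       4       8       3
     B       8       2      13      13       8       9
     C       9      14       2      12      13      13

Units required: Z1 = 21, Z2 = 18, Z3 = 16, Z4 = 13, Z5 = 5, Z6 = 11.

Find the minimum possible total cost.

Minimum total cost: 716

For any fixed open set, each tenant goes to its cheapest open site; total = fixed + service.
{A}: Z1→A 7·21=147, Z2→A 12·18=216, Z3→A 7·16=112, Z4→A 4·13=52, Z5→A 8·5=40, Z6→A 3·11=33. Service 600; fixed 116; total 716.
{A, B}: service 420 + fixed 319 = 739
{B}: service 720 + fixed 203 = 923
{A, B, C}: service 340 + fixed 685 = 1025
No other subset beats 716.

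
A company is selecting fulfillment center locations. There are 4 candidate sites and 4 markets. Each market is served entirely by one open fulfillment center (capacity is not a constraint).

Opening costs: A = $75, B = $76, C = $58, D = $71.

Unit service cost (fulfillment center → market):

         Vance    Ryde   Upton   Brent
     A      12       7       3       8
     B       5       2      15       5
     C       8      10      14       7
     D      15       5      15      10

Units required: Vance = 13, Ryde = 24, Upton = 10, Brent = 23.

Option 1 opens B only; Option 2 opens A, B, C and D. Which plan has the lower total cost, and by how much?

Option 1 is cheaper by 84.

Option 1: {B}: Vance→B 5·13=65, Ryde→B 2·24=48, Upton→B 15·10=150, Brent→B 5·23=115. Service 378; fixed 76; total 454.
Option 2: {A, B, C, D}: Vance→B 5·13=65, Ryde→B 2·24=48, Upton→A 3·10=30, Brent→B 5·23=115. Service 258; fixed 280; total 538.
Difference: |454 − 538| = 84.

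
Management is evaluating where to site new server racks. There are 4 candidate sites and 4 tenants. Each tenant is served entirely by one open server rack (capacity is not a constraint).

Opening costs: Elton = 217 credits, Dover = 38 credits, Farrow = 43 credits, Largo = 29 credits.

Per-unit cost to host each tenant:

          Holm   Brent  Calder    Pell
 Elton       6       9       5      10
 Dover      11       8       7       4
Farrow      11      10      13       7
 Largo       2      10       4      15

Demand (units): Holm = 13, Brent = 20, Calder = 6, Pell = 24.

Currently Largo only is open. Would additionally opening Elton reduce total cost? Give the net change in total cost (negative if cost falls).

Current service cost with {Largo}: 610.
Adding Elton: each tenant re-picks its cheapest; new service cost 470, saving 140.
Extra fixed cost: 217. Net change = 217 − 140 = 77.
(Totals: 639 → 716.)

No — net change +77 (cost rises by 77).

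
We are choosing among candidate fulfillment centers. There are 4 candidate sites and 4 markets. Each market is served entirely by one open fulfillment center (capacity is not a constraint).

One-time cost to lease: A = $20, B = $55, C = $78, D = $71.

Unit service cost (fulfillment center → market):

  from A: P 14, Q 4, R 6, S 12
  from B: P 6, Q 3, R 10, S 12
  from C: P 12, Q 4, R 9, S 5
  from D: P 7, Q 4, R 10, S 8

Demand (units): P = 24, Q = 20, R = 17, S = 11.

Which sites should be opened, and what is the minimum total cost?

Open A and B; minimum total cost 513.

For any fixed open set, each market goes to its cheapest open site; total = fixed + service.
{A, B}: P→B 6·24=144, Q→B 3·20=60, R→A 6·17=102, S→A 12·11=132. Service 438; fixed 75; total 513.
{A, B, C}: P→B 6·24=144, Q→B 3·20=60, R→A 6·17=102, S→C 5·11=55. Service 361; fixed 153; total 514.
{A, D}: service 438 + fixed 91 = 529
{A, B, C, D}: service 361 + fixed 224 = 585
(All 15 nonempty subsets were checked; A and B is lowest.)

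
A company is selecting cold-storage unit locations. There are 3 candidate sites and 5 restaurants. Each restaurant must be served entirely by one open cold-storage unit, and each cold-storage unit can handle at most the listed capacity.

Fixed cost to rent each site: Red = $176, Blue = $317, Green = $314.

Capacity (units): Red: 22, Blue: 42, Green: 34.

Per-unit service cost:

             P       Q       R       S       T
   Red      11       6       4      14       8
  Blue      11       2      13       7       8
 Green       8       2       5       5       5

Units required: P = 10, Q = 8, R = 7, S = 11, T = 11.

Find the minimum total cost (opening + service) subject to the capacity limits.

Open {Red, Green}: P→Red 11·10=110, Q→Green 2·8=16, R→Red 4·7=28, S→Green 5·11=55, T→Green 5·11=55.
Loads: Red carries 17/22, Green carries 30/34. Service 264; fixed 490; total 754.
Next best feasible plan costs 756.

Minimum total cost: 754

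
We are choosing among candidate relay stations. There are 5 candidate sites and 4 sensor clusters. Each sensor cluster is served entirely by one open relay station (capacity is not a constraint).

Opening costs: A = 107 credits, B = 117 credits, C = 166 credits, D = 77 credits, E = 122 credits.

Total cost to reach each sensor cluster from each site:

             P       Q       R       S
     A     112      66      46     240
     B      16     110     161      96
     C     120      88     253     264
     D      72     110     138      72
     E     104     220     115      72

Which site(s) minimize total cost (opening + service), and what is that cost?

Open A and D; minimum total cost 440.

For any fixed open set, each sensor cluster goes to its cheapest open site; total = fixed + service.
{A, D}: P→D 72, Q→A 66, R→A 46, S→D 72. Service 256; fixed 184; total 440.
{A, B}: service 224 + fixed 224 = 448
{D}: service 392 + fixed 77 = 469
{A, B, C, D, E}: P→B 16, Q→A 66, R→A 46, S→D 72. Service 200; fixed 589; total 789.
No other subset beats 440.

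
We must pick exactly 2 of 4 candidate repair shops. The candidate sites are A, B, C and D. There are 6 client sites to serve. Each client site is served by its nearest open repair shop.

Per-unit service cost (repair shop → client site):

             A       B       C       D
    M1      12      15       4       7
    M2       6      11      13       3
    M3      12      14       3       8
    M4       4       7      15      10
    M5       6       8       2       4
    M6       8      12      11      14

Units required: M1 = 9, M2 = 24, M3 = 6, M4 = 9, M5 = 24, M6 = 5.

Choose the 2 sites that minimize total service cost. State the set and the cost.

With exactly 2 open, each client site uses its cheapest among the chosen.
{C, D}: M1→C 4·9=36, M2→D 3·24=72, M3→C 3·6=18, M4→D 10·9=90, M5→C 2·24=48, M6→C 11·5=55. Service cost 319.
{A, C}: service cost 322
{A, D}: service cost 355
Among all 6 size-2 choices, {C, D} is lowest.

Choose C and D; total service cost 319.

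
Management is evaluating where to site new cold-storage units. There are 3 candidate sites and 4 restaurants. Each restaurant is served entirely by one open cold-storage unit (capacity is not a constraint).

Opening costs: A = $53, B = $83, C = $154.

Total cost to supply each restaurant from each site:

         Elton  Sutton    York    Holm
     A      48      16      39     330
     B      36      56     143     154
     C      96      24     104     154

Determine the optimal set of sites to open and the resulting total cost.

Open A and B; minimum total cost 381.

For any fixed open set, each restaurant goes to its cheapest open site; total = fixed + service.
{A, B}: Elton→B 36, Sutton→A 16, York→A 39, Holm→B 154. Service 245; fixed 136; total 381.
{A, C}: Elton→A 48, Sutton→A 16, York→A 39, Holm→C 154. Service 257; fixed 207; total 464.
{B}: Elton→B 36, Sutton→B 56, York→B 143, Holm→B 154. Service 389; fixed 83; total 472.
{A, B, C}: service 245 + fixed 290 = 535
No other subset beats 381.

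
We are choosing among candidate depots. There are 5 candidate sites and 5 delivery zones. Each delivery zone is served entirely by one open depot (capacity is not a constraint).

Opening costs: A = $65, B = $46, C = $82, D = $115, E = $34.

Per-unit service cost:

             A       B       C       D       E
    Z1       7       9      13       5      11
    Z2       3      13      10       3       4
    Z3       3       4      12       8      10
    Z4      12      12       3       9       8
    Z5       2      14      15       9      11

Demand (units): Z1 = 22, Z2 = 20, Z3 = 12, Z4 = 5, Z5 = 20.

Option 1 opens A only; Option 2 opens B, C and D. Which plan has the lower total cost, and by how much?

Option 1: {A}: Z1→A 7·22=154, Z2→A 3·20=60, Z3→A 3·12=36, Z4→A 12·5=60, Z5→A 2·20=40. Service 350; fixed 65; total 415.
Option 2: {B, C, D}: Z1→D 5·22=110, Z2→D 3·20=60, Z3→B 4·12=48, Z4→C 3·5=15, Z5→D 9·20=180. Service 413; fixed 243; total 656.
Difference: |415 − 656| = 241.

Option 1 is cheaper by 241.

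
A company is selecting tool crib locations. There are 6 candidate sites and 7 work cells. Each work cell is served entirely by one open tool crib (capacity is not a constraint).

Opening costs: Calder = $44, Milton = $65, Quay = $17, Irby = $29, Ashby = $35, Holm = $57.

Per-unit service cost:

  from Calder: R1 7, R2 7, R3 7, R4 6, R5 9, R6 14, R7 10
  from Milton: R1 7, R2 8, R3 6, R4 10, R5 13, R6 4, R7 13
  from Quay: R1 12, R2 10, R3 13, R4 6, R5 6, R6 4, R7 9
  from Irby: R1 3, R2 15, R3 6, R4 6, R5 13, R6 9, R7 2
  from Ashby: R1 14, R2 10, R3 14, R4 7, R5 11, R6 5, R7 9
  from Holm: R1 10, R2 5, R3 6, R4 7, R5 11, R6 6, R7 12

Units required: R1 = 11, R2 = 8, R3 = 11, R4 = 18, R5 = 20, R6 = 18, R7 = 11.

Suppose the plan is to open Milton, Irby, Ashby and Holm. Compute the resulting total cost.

Total cost: 747

Each work cell is assigned to its cheapest site among the open ones.
{Milton, Irby, Ashby, Holm}: R1→Irby 3·11=33, R2→Holm 5·8=40, R3→Milton 6·11=66, R4→Irby 6·18=108, R5→Ashby 11·20=220, R6→Milton 4·18=72, R7→Irby 2·11=22. Service 561; fixed 186; total 747.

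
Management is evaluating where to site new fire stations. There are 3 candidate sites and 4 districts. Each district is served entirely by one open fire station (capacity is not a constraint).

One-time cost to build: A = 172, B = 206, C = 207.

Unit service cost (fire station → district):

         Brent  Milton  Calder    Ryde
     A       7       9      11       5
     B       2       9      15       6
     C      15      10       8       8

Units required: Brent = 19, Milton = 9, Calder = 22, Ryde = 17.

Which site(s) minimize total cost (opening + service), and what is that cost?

For any fixed open set, each district goes to its cheapest open site; total = fixed + service.
{A}: Brent→A 7·19=133, Milton→A 9·9=81, Calder→A 11·22=242, Ryde→A 5·17=85. Service 541; fixed 172; total 713.
{B}: service 551 + fixed 206 = 757
{B, C}: service 397 + fixed 413 = 810
{A, B, C}: Brent→B 2·19=38, Milton→A 9·9=81, Calder→C 8·22=176, Ryde→A 5·17=85. Service 380; fixed 585; total 965.
(All 7 nonempty subsets were checked; A only is lowest.)

Open A only; minimum total cost 713.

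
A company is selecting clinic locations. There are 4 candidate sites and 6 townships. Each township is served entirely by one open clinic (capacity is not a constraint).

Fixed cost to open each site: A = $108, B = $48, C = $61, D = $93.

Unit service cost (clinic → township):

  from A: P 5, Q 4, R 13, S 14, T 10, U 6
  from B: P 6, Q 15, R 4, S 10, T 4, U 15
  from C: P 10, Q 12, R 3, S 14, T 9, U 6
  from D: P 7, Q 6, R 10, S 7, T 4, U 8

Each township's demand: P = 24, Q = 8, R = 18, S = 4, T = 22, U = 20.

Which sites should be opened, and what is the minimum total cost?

Open A and B; minimum total cost 628.

For any fixed open set, each township goes to its cheapest open site; total = fixed + service.
{A, B}: P→A 5·24=120, Q→A 4·8=32, R→B 4·18=72, S→B 10·4=40, T→B 4·22=88, U→A 6·20=120. Service 472; fixed 156; total 628.
{B, C}: service 542 + fixed 109 = 651
{C, D}: P→D 7·24=168, Q→D 6·8=48, R→C 3·18=54, S→D 7·4=28, T→D 4·22=88, U→C 6·20=120. Service 506; fixed 154; total 660.
{A, B, C, D}: service 442 + fixed 310 = 752
No other subset beats 628.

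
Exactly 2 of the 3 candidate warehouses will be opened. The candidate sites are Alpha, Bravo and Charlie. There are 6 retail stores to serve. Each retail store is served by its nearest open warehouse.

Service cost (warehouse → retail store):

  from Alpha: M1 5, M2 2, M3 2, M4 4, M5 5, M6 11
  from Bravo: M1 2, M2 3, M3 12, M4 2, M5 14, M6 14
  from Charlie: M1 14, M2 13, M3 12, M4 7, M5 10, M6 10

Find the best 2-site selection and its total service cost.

With exactly 2 open, each retail store uses its cheapest among the chosen.
{Alpha, Bravo}: M1→Bravo 2, M2→Alpha 2, M3→Alpha 2, M4→Bravo 2, M5→Alpha 5, M6→Alpha 11. Service cost 24.
{Alpha, Charlie}: service cost 28
{Bravo, Charlie}: service cost 39
Among all 3 size-2 choices, {Alpha, Bravo} is lowest.

Choose Alpha and Bravo; total service cost 24.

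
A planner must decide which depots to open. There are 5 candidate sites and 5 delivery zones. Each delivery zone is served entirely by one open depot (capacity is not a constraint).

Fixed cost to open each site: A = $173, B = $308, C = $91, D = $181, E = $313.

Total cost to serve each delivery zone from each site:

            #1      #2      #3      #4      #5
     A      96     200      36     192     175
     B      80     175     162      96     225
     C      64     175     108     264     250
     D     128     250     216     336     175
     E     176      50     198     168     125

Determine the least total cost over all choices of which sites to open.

Minimum total cost: 872

For any fixed open set, each delivery zone goes to its cheapest open site; total = fixed + service.
{A}: #1→A 96, #2→A 200, #3→A 36, #4→A 192, #5→A 175. Service 699; fixed 173; total 872.
{A, C}: #1→C 64, #2→C 175, #3→A 36, #4→A 192, #5→A 175. Service 642; fixed 264; total 906.
{C, E}: service 515 + fixed 404 = 919
{A, B, C, D, E}: #1→C 64, #2→E 50, #3→A 36, #4→B 96, #5→E 125. Service 371; fixed 1066; total 1437.
No other subset beats 872.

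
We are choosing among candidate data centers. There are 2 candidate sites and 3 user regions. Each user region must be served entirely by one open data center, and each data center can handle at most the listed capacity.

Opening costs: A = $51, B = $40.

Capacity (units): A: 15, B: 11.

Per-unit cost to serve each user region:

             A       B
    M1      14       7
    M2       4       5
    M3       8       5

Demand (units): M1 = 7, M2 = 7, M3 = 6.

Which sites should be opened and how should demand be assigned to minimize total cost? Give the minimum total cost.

Open {A, B}: M1→B 7·7=49, M2→A 4·7=28, M3→A 8·6=48.
Loads: A carries 13/15, B carries 7/11. Service 125; fixed 91; total 216.
Next best feasible plan costs 247.

Minimum total cost: 216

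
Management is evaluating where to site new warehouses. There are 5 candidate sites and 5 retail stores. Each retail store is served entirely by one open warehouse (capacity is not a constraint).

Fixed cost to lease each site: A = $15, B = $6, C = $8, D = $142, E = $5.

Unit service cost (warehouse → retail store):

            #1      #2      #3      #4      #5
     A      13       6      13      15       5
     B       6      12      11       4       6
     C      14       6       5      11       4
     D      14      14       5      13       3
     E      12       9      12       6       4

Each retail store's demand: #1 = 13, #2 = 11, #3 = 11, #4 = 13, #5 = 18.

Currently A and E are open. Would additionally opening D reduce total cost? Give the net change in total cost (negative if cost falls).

No — net change +47 (cost rises by 47).

Current service cost with {A, E}: 504.
Adding D: each retail store re-picks its cheapest; new service cost 409, saving 95.
Extra fixed cost: 142. Net change = 142 − 95 = 47.
(Totals: 524 → 571.)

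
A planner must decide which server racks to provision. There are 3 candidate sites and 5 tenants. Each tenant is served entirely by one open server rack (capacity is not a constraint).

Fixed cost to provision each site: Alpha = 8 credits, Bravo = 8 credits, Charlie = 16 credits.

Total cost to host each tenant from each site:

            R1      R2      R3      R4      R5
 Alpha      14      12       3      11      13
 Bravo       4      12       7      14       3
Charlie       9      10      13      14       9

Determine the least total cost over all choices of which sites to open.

For any fixed open set, each tenant goes to its cheapest open site; total = fixed + service.
{Bravo}: R1→Bravo 4, R2→Bravo 12, R3→Bravo 7, R4→Bravo 14, R5→Bravo 3. Service 40; fixed 8; total 48.
{Alpha, Bravo}: service 33 + fixed 16 = 49
{Alpha}: R1→Alpha 14, R2→Alpha 12, R3→Alpha 3, R4→Alpha 11, R5→Alpha 13. Service 53; fixed 8; total 61.
{Alpha, Bravo, Charlie}: R1→Bravo 4, R2→Charlie 10, R3→Alpha 3, R4→Alpha 11, R5→Bravo 3. Service 31; fixed 32; total 63.
No other subset beats 48.

Minimum total cost: 48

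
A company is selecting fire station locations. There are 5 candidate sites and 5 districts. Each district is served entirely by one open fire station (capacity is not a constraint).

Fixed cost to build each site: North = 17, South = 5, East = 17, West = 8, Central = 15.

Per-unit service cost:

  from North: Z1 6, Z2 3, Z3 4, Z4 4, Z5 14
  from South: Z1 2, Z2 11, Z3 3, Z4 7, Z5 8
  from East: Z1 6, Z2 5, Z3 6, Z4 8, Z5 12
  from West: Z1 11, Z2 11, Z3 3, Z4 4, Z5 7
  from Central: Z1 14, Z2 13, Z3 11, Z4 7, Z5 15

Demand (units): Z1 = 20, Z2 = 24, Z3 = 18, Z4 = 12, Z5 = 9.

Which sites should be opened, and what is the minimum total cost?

Open North, South and West; minimum total cost 307.

For any fixed open set, each district goes to its cheapest open site; total = fixed + service.
{North, South, West}: Z1→South 2·20=40, Z2→North 3·24=72, Z3→South 3·18=54, Z4→North 4·12=48, Z5→West 7·9=63. Service 277; fixed 30; total 307.
{North, South}: Z1→South 2·20=40, Z2→North 3·24=72, Z3→South 3·18=54, Z4→North 4·12=48, Z5→South 8·9=72. Service 286; fixed 22; total 308.
{North, South, West, Central}: service 277 + fixed 45 = 322
{North, South, East, West, Central}: Z1→South 2·20=40, Z2→North 3·24=72, Z3→South 3·18=54, Z4→North 4·12=48, Z5→West 7·9=63. Service 277; fixed 62; total 339.
No other subset beats 307.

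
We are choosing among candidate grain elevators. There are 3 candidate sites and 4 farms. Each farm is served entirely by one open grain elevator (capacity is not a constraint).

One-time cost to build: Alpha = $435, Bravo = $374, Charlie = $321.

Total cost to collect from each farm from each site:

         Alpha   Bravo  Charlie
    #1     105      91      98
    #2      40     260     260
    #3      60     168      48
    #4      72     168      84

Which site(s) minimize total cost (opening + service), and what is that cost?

For any fixed open set, each farm goes to its cheapest open site; total = fixed + service.
{Alpha}: #1→Alpha 105, #2→Alpha 40, #3→Alpha 60, #4→Alpha 72. Service 277; fixed 435; total 712.
{Charlie}: service 490 + fixed 321 = 811
{Alpha, Charlie}: service 258 + fixed 756 = 1014
{Alpha, Bravo, Charlie}: service 251 + fixed 1130 = 1381
No other subset beats 712.

Open Alpha only; minimum total cost 712.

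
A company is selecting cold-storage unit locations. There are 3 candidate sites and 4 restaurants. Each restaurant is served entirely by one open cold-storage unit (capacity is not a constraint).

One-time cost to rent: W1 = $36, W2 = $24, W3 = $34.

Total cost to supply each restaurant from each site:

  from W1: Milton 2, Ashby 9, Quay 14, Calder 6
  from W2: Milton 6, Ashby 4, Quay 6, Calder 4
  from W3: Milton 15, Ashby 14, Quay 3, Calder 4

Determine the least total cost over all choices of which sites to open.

For any fixed open set, each restaurant goes to its cheapest open site; total = fixed + service.
{W2}: Milton→W2 6, Ashby→W2 4, Quay→W2 6, Calder→W2 4. Service 20; fixed 24; total 44.
{W1}: Milton→W1 2, Ashby→W1 9, Quay→W1 14, Calder→W1 6. Service 31; fixed 36; total 67.
{W3}: Milton→W3 15, Ashby→W3 14, Quay→W3 3, Calder→W3 4. Service 36; fixed 34; total 70.
{W1, W2, W3}: service 13 + fixed 94 = 107
No other subset beats 44.

Minimum total cost: 44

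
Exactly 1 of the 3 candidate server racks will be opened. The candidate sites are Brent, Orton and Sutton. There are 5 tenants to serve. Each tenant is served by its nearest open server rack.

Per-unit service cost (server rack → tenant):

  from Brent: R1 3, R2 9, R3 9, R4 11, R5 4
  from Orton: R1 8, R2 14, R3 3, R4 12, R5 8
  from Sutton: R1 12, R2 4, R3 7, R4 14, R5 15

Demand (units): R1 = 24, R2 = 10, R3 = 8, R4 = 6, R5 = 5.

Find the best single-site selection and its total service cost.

Choose Brent only; total service cost 320.

With exactly 1 open, each tenant uses its cheapest among the chosen.
{Brent}: R1→Brent 3·24=72, R2→Brent 9·10=90, R3→Brent 9·8=72, R4→Brent 11·6=66, R5→Brent 4·5=20. Service cost 320.
{Orton}: service cost 468
{Sutton}: service cost 543
Among all 3 size-1 choices, {Brent} is lowest.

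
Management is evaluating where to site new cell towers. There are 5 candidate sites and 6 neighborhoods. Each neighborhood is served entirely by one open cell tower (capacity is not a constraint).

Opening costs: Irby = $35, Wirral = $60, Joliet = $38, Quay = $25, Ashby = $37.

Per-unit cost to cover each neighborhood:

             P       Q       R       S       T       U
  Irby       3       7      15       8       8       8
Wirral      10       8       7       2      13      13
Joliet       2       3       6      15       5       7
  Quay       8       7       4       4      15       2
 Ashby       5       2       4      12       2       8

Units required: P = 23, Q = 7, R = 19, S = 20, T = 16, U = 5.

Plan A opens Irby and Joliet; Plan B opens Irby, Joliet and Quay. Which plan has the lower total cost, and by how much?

Plan B is cheaper by 118.

Plan A: {Irby, Joliet}: P→Joliet 2·23=46, Q→Joliet 3·7=21, R→Joliet 6·19=114, S→Irby 8·20=160, T→Joliet 5·16=80, U→Joliet 7·5=35. Service 456; fixed 73; total 529.
Plan B: {Irby, Joliet, Quay}: P→Joliet 2·23=46, Q→Joliet 3·7=21, R→Quay 4·19=76, S→Quay 4·20=80, T→Joliet 5·16=80, U→Quay 2·5=10. Service 313; fixed 98; total 411.
Difference: |529 − 411| = 118.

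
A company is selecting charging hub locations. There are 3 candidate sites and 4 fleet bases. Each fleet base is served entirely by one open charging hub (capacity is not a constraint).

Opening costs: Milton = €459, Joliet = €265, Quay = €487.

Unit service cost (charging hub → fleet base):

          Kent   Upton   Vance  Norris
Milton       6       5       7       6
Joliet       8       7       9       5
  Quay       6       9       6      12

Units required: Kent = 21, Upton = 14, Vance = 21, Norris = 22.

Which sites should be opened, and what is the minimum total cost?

Open Joliet only; minimum total cost 830.

For any fixed open set, each fleet base goes to its cheapest open site; total = fixed + service.
{Joliet}: Kent→Joliet 8·21=168, Upton→Joliet 7·14=98, Vance→Joliet 9·21=189, Norris→Joliet 5·22=110. Service 565; fixed 265; total 830.
{Milton}: Kent→Milton 6·21=126, Upton→Milton 5·14=70, Vance→Milton 7·21=147, Norris→Milton 6·22=132. Service 475; fixed 459; total 934.
{Quay}: Kent→Quay 6·21=126, Upton→Quay 9·14=126, Vance→Quay 6·21=126, Norris→Quay 12·22=264. Service 642; fixed 487; total 1129.
{Milton, Joliet, Quay}: Kent→Milton 6·21=126, Upton→Milton 5·14=70, Vance→Quay 6·21=126, Norris→Joliet 5·22=110. Service 432; fixed 1211; total 1643.
No other subset beats 830.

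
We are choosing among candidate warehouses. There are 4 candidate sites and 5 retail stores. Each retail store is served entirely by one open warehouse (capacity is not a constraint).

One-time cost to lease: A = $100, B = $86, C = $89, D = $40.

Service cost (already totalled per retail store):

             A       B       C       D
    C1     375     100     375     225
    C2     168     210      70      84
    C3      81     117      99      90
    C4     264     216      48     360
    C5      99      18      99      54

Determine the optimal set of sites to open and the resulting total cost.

Open B and C; minimum total cost 510.

For any fixed open set, each retail store goes to its cheapest open site; total = fixed + service.
{B, C}: C1→B 100, C2→C 70, C3→C 99, C4→C 48, C5→B 18. Service 335; fixed 175; total 510.
{B, C, D}: C1→B 100, C2→C 70, C3→D 90, C4→C 48, C5→B 18. Service 326; fixed 215; total 541.
{A, B, C}: C1→B 100, C2→C 70, C3→A 81, C4→C 48, C5→B 18. Service 317; fixed 275; total 592.
{A, B, C, D}: C1→B 100, C2→C 70, C3→A 81, C4→C 48, C5→B 18. Service 317; fixed 315; total 632.
No other subset beats 510.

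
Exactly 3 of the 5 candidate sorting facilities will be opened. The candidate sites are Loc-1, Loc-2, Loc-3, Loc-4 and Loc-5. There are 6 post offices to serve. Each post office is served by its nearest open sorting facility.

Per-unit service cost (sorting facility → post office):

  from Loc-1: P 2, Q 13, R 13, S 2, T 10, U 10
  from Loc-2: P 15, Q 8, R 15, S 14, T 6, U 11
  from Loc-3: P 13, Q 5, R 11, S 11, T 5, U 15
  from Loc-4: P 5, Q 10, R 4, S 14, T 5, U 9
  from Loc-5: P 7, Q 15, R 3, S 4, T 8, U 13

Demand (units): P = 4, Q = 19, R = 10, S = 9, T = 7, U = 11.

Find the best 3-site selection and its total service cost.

With exactly 3 open, each post office uses its cheapest among the chosen.
{Loc-1, Loc-3, Loc-4}: P→Loc-1 2·4=8, Q→Loc-3 5·19=95, R→Loc-4 4·10=40, S→Loc-1 2·9=18, T→Loc-3 5·7=35, U→Loc-4 9·11=99. Service cost 295.
{Loc-1, Loc-3, Loc-5}: service cost 296
{Loc-3, Loc-4, Loc-5}: service cost 315
Among all 10 size-3 choices, {Loc-1, Loc-3, Loc-4} is lowest.

Choose Loc-1, Loc-3 and Loc-4; total service cost 295.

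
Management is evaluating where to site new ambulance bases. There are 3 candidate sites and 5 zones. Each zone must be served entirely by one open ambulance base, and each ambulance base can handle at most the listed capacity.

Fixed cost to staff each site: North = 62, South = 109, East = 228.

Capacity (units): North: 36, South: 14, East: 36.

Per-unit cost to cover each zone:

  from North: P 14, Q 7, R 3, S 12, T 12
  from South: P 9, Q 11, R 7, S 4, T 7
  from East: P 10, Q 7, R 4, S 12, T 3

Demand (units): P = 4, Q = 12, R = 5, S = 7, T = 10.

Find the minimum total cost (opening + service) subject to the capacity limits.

Minimum total cost: 454

Open {North, South}: P→South 9·4=36, Q→North 7·12=84, R→North 3·5=15, S→South 4·7=28, T→North 12·10=120.
Loads: North carries 27/36, South carries 11/14. Service 283; fixed 171; total 454.
Next best feasible plan costs 460.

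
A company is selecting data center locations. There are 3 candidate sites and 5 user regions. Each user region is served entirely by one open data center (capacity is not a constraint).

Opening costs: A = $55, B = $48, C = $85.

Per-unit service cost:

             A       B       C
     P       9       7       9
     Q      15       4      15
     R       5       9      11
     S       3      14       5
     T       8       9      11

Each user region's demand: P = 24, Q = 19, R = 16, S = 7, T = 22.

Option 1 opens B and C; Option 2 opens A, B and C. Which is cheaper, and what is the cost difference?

Option 2 is cheaper by 45.

Option 1: {B, C}: P→B 7·24=168, Q→B 4·19=76, R→B 9·16=144, S→C 5·7=35, T→B 9·22=198. Service 621; fixed 133; total 754.
Option 2: {A, B, C}: P→B 7·24=168, Q→B 4·19=76, R→A 5·16=80, S→A 3·7=21, T→A 8·22=176. Service 521; fixed 188; total 709.
Difference: |754 − 709| = 45.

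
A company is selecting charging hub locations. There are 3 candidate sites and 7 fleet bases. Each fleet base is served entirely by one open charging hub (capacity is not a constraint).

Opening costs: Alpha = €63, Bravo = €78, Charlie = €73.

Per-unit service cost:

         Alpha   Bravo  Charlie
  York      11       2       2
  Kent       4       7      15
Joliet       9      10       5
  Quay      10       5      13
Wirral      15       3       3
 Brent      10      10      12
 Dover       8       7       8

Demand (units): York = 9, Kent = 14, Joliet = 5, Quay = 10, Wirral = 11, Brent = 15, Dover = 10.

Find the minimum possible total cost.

For any fixed open set, each fleet base goes to its cheapest open site; total = fixed + service.
{Bravo}: York→Bravo 2·9=18, Kent→Bravo 7·14=98, Joliet→Bravo 10·5=50, Quay→Bravo 5·10=50, Wirral→Bravo 3·11=33, Brent→Bravo 10·15=150, Dover→Bravo 7·10=70. Service 469; fixed 78; total 547.
{Alpha, Bravo}: service 422 + fixed 141 = 563
{Bravo, Charlie}: York→Bravo 2·9=18, Kent→Bravo 7·14=98, Joliet→Charlie 5·5=25, Quay→Bravo 5·10=50, Wirral→Bravo 3·11=33, Brent→Bravo 10·15=150, Dover→Bravo 7·10=70. Service 444; fixed 151; total 595.
{Alpha, Bravo, Charlie}: service 402 + fixed 214 = 616
No other subset beats 547.

Minimum total cost: 547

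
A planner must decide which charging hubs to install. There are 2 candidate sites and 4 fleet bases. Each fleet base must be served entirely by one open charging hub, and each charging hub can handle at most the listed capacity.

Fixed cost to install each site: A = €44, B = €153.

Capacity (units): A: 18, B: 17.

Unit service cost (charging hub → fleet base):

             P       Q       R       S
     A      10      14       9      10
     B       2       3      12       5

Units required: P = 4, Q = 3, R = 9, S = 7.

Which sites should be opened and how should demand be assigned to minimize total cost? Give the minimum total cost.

Open {A, B}: P→B 2·4=8, Q→B 3·3=9, R→A 9·9=81, S→B 5·7=35.
Loads: A carries 9/18, B carries 14/17. Service 133; fixed 197; total 330.
Next best feasible plan costs 362.

Minimum total cost: 330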